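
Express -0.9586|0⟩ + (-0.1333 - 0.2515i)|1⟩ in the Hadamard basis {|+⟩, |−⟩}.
(-0.7721 - 0.1778i)|+⟩ + (-0.5836 + 0.1778i)|−⟩

With |ψ⟩ = α|0⟩ + β|1⟩, the Hadamard-basis coefficients are ⟨+|ψ⟩ = (α + β)/√2 and ⟨−|ψ⟩ = (α − β)/√2.
Here α = -0.9586, β = (-0.1333 - 0.2515i): (α + β)/√2 = (-0.7721 - 0.1778i), (α − β)/√2 = (-0.5836 + 0.1778i).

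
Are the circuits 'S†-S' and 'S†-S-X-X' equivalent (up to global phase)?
Yes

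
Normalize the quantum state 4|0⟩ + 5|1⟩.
0.6247|0⟩ + 0.7809|1⟩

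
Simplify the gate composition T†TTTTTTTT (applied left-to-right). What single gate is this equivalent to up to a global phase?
T†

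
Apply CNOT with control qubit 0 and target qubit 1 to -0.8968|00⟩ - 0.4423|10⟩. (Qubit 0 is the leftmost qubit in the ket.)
-0.8968|00⟩ - 0.4423|11⟩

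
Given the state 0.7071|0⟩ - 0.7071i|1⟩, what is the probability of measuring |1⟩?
0.5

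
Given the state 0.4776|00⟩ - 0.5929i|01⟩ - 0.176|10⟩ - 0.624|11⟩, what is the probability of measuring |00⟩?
0.2281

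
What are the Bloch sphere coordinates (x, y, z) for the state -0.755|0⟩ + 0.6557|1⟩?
(-0.9901, 0, 0.1401)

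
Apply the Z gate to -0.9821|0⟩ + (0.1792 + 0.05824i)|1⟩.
-0.9821|0⟩ + (-0.1792 - 0.05824i)|1⟩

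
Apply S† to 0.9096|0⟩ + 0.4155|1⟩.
0.9096|0⟩ - 0.4155i|1⟩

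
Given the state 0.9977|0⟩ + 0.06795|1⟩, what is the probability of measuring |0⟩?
0.9954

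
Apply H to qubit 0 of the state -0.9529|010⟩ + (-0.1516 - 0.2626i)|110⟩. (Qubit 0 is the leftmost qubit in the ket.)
(-0.781 - 0.1857i)|010⟩ + (-0.5666 + 0.1857i)|110⟩

H on qubit 0 mixes each pair of kets that differ only in qubit 0: amplitudes (a, b) of (|…0…⟩, |…1…⟩) become ((a + b)/√2, (a − b)/√2). Kets absent from the input have amplitude 0.
(|010⟩, |110⟩): (a, b) = (-0.9529, (-0.1516 - 0.2626i)) → ((-0.781 - 0.1857i), (-0.5666 + 0.1857i))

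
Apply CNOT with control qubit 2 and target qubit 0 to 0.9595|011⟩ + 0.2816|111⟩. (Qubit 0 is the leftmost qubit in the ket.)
0.2816|011⟩ + 0.9595|111⟩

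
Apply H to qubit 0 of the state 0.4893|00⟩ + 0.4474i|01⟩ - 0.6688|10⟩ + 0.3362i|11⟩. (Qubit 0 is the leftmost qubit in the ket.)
-0.1269|00⟩ + 0.5541i|01⟩ + 0.8189|10⟩ + 0.07863i|11⟩

H on qubit 0 mixes each pair of kets that differ only in qubit 0: amplitudes (a, b) of (|…0…⟩, |…1…⟩) become ((a + b)/√2, (a − b)/√2). Kets absent from the input have amplitude 0.
(|00⟩, |10⟩): (a, b) = (0.4893, -0.6688) → (-0.1269, 0.8189)
(|01⟩, |11⟩): (a, b) = (0.4474i, 0.3362i) → (0.5541i, 0.07863i)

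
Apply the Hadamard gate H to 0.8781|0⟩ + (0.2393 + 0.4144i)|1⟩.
(0.7901 + 0.293i)|0⟩ + (0.4517 - 0.293i)|1⟩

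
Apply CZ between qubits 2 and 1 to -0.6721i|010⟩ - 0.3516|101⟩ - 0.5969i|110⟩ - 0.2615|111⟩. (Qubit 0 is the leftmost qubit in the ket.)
-0.6721i|010⟩ - 0.3516|101⟩ - 0.5969i|110⟩ + 0.2615|111⟩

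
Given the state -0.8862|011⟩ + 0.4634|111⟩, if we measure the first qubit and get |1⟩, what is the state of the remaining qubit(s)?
|11⟩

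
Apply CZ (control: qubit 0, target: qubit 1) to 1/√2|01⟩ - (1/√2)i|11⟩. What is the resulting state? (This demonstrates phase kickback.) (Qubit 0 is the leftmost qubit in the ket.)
1/√2|01⟩ + (1/√2)i|11⟩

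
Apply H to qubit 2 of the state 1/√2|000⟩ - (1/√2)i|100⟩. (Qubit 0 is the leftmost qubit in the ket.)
1/2|000⟩ + 1/2|001⟩ - (1/2)i|100⟩ - (1/2)i|101⟩

H on qubit 2 mixes each pair of kets that differ only in qubit 2: amplitudes (a, b) of (|…0…⟩, |…1…⟩) become ((a + b)/√2, (a − b)/√2). Kets absent from the input have amplitude 0.
(|000⟩, |001⟩): (a, b) = (1/√2, 0) → (1/2, 1/2)
(|100⟩, |101⟩): (a, b) = (-(1/√2)i, 0) → (-(1/2)i, -(1/2)i)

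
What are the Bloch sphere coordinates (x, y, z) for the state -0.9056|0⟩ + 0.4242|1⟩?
(-0.7683, 0, 0.6402)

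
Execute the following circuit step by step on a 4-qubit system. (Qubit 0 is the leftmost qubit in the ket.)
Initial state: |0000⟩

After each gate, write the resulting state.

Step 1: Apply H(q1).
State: 1/√2|0000⟩ + 1/√2|0100⟩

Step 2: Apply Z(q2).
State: 1/√2|0000⟩ + 1/√2|0100⟩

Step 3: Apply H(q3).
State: 1/2|0000⟩ + 1/2|0001⟩ + 1/2|0100⟩ + 1/2|0101⟩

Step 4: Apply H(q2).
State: 1/√8|0000⟩ + 1/√8|0001⟩ + 1/√8|0010⟩ + 1/√8|0011⟩ + 1/√8|0100⟩ + 1/√8|0101⟩ + 1/√8|0110⟩ + 1/√8|0111⟩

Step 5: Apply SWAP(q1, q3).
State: 1/√8|0000⟩ + 1/√8|0001⟩ + 1/√8|0010⟩ + 1/√8|0011⟩ + 1/√8|0100⟩ + 1/√8|0101⟩ + 1/√8|0110⟩ + 1/√8|0111⟩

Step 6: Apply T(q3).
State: 1/√8|0000⟩ + (0.25 + 0.25i)|0001⟩ + 1/√8|0010⟩ + (0.25 + 0.25i)|0011⟩ + 1/√8|0100⟩ + (0.25 + 0.25i)|0101⟩ + 1/√8|0110⟩ + (0.25 + 0.25i)|0111⟩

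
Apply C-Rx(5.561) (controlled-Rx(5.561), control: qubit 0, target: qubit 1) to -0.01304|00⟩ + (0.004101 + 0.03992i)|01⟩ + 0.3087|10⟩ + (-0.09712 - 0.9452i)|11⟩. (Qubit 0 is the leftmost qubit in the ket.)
-0.01304|00⟩ + (0.004101 + 0.03992i)|01⟩ + (-0.6227 + 0.03431i)|10⟩ + (0.09086 + 0.7752i)|11⟩

C-Rx(5.561) leaves the control-|0⟩ kets |00⟩, |01⟩ unchanged and applies Rx(5.561) to qubit 1 on the control-|1⟩ pair (|10⟩, |11⟩).
Rx(5.561) = [[cos(θ/2), −i·sin(θ/2)], [−i·sin(θ/2), cos(θ/2)]]; θ = 5.561, cos(θ/2) ≈ -0.935511, sin(θ/2) ≈ 0.353297.
With a = amp(|10⟩) = 0.3087 and b = amp(|11⟩) = (-0.09712 - 0.9452i):
new amp(|10⟩) = (-0.935511)·a + (-0.353297i)·b = (-0.6227 + 0.03431i)
new amp(|11⟩) = (-0.353297i)·a + (-0.935511)·b = (0.09086 + 0.7752i)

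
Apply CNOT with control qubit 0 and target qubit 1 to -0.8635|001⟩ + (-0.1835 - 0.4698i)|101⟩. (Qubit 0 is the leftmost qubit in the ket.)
-0.8635|001⟩ + (-0.1835 - 0.4698i)|111⟩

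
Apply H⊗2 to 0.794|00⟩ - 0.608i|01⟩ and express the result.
(0.397 - 0.304i)|00⟩ + (0.397 + 0.304i)|01⟩ + (0.397 - 0.304i)|10⟩ + (0.397 + 0.304i)|11⟩

H⊗2 gives amp(|y⟩) = (1/2) Σ_x (−1)^(x·y) amp(|x⟩), where x·y is the number of positions in which both x and y have a 1.
|00⟩: (0.794 - 0.608i)/2 = (0.397 - 0.304i)
|01⟩: (0.794 + 0.608i)/2 = (0.397 + 0.304i)
|10⟩: (0.794 - 0.608i)/2 = (0.397 - 0.304i)
|11⟩: (0.794 + 0.608i)/2 = (0.397 + 0.304i)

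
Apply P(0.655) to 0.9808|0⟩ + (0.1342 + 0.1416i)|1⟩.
0.9808|0⟩ + (0.02017 + 0.194i)|1⟩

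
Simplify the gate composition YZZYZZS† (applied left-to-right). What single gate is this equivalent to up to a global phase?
S†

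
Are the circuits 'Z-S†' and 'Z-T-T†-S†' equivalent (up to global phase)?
Yes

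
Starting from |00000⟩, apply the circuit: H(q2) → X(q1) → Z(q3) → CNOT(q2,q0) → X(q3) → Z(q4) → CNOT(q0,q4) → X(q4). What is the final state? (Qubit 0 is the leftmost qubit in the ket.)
1/√2|01011⟩ + 1/√2|11110⟩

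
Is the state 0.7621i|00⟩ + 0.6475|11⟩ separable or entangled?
Entangled

Writing the state as a|00⟩ + b|01⟩ + c|10⟩ + d|11⟩, it is a product state iff ad − bc = 0.
Here (a, b, c, d) = (0.7621i, 0, 0, 0.6475): ad − bc = (0.7621i)(0.6475) − (0)(0) = 0.4935i ≠ 0, so the state is entangled.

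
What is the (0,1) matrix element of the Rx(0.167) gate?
-0.0834i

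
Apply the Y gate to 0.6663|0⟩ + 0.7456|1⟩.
-0.7456i|0⟩ + 0.6663i|1⟩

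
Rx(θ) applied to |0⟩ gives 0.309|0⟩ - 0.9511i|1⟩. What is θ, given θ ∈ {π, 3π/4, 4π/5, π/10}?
4π/5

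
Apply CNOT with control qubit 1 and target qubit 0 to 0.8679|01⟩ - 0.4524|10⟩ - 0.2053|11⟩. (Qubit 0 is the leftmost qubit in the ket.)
-0.2053|01⟩ - 0.4524|10⟩ + 0.8679|11⟩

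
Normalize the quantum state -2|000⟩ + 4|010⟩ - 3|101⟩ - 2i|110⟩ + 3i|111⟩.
-0.3086|000⟩ + 0.6172|010⟩ - 0.4629|101⟩ - 0.3086i|110⟩ + 0.4629i|111⟩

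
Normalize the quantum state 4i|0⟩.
i|0⟩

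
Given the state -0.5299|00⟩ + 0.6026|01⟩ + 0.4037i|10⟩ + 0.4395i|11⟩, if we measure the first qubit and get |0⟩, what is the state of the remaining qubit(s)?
-0.6604|0⟩ + 0.751|1⟩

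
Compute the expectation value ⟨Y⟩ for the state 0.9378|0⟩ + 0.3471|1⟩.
0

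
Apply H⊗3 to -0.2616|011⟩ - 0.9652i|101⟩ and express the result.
(-0.09249 - 0.3412i)|000⟩ + (0.09249 + 0.3412i)|001⟩ + (0.09249 - 0.3412i)|010⟩ + (-0.09249 + 0.3412i)|011⟩ + (-0.09249 + 0.3412i)|100⟩ + (0.09249 - 0.3412i)|101⟩ + (0.09249 + 0.3412i)|110⟩ + (-0.09249 - 0.3412i)|111⟩

H⊗3 gives amp(|y⟩) = (1/2√2) Σ_x (−1)^(x·y) amp(|x⟩), where x·y is the number of positions in which both x and y have a 1.
|000⟩: (-0.2616 - 0.9652i)/(2√2) = (-0.09249 - 0.3412i)
|001⟩: (0.2616 + 0.9652i)/(2√2) = (0.09249 + 0.3412i)
|010⟩: (0.2616 - 0.9652i)/(2√2) = (0.09249 - 0.3412i)
|011⟩: (-0.2616 + 0.9652i)/(2√2) = (-0.09249 + 0.3412i)
|100⟩: (-0.2616 + 0.9652i)/(2√2) = (-0.09249 + 0.3412i)
|101⟩: (0.2616 - 0.9652i)/(2√2) = (0.09249 - 0.3412i)
|110⟩: (0.2616 + 0.9652i)/(2√2) = (0.09249 + 0.3412i)
|111⟩: (-0.2616 - 0.9652i)/(2√2) = (-0.09249 - 0.3412i)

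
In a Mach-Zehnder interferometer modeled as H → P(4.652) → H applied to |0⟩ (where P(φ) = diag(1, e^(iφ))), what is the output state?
(0.4698 - 0.4991i)|0⟩ + (0.5302 + 0.4991i)|1⟩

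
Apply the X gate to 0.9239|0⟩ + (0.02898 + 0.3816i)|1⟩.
(0.02898 + 0.3816i)|0⟩ + 0.9239|1⟩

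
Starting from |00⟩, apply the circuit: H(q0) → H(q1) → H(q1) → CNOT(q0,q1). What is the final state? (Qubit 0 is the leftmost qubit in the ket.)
1/√2|00⟩ + 1/√2|11⟩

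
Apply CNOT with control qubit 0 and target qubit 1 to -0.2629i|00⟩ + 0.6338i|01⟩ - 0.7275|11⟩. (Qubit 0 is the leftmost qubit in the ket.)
-0.2629i|00⟩ + 0.6338i|01⟩ - 0.7275|10⟩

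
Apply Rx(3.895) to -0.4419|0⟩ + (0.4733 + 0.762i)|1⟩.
(0.8711 - 0.4401i)|0⟩ + (-0.1741 + 0.1306i)|1⟩

Rx(3.895) = [[cos(θ/2), −i·sin(θ/2)], [−i·sin(θ/2), cos(θ/2)]]; θ = 3.895, cos(θ/2) ≈ -0.367857, sin(θ/2) ≈ 0.929882.
With a = amp(|0⟩) = -0.4419 and b = amp(|1⟩) = (0.4733 + 0.762i):
new amp(|0⟩) = (-0.367857)·a + (-0.929882i)·b = (0.8711 - 0.4401i)
new amp(|1⟩) = (-0.929882i)·a + (-0.367857)·b = (-0.1741 + 0.1306i)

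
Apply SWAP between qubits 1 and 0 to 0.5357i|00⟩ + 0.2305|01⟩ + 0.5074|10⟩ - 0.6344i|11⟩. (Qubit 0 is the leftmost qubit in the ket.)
0.5357i|00⟩ + 0.5074|01⟩ + 0.2305|10⟩ - 0.6344i|11⟩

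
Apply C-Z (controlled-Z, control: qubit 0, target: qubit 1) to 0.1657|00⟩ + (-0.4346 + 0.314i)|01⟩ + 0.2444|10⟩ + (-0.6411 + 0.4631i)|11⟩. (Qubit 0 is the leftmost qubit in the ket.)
0.1657|00⟩ + (-0.4346 + 0.314i)|01⟩ + 0.2444|10⟩ + (0.6411 - 0.4631i)|11⟩

C-Z leaves the control-|0⟩ kets |00⟩, |01⟩ unchanged and applies Z to qubit 1 on the control-|1⟩ pair (|10⟩, |11⟩).
Z = [[1, 0], [0, -1]].
With a = amp(|10⟩) = 0.2444 and b = amp(|11⟩) = (-0.6411 + 0.4631i):
new amp(|10⟩) = (1)·a = 0.2444
new amp(|11⟩) = (-1)·b = (0.6411 - 0.4631i)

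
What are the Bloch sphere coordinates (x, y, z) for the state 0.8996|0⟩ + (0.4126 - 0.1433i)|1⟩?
(0.7423, -0.2578, 0.6185)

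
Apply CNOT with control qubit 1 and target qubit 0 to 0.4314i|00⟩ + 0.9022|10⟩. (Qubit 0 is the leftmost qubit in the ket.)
0.4314i|00⟩ + 0.9022|10⟩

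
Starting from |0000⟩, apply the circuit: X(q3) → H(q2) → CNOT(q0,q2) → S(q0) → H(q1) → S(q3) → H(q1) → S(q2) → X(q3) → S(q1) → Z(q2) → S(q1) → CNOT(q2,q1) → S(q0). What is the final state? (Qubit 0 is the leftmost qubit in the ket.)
(1/√2)i|0000⟩ + 1/√2|0110⟩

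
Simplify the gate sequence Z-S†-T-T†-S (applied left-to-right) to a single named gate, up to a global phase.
Z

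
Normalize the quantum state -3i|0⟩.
-i|0⟩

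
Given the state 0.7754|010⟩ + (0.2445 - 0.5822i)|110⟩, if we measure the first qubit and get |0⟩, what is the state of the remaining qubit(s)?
|10⟩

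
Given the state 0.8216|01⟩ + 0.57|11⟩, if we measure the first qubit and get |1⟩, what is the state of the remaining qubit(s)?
|1⟩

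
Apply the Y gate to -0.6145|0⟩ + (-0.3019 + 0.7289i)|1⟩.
(0.7289 + 0.3019i)|0⟩ - 0.6145i|1⟩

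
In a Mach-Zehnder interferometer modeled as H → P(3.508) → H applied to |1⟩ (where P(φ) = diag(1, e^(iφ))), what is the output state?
(0.9668 + 0.1791i)|0⟩ + (0.03319 - 0.1791i)|1⟩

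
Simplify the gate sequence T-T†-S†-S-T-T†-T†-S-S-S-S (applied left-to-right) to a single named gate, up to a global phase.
T†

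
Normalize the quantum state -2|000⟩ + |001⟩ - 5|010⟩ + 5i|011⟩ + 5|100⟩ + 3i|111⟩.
-0.212|000⟩ + 0.106|001⟩ - 0.53|010⟩ + 0.53i|011⟩ + 0.53|100⟩ + 0.318i|111⟩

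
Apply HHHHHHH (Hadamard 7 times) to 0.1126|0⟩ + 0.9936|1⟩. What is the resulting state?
0.7822|0⟩ - 0.623|1⟩

H² = I, so H^7 = H: a single Hadamard. With (a, b) = (0.1126, 0.9936), H gives ((a + b)/√2, (a − b)/√2) = (0.7822, -0.623).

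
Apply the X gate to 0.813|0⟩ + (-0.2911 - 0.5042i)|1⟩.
(-0.2911 - 0.5042i)|0⟩ + 0.813|1⟩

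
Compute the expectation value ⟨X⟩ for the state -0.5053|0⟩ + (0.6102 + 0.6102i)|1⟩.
-0.6167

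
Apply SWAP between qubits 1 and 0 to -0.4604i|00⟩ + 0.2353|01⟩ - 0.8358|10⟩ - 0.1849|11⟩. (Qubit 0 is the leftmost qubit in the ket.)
-0.4604i|00⟩ - 0.8358|01⟩ + 0.2353|10⟩ - 0.1849|11⟩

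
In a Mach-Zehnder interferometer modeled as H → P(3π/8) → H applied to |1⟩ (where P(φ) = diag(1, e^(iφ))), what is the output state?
(0.3087 - 0.4619i)|0⟩ + (0.6913 + 0.4619i)|1⟩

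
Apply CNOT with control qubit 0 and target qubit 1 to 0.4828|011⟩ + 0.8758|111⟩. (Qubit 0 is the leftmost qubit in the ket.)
0.4828|011⟩ + 0.8758|101⟩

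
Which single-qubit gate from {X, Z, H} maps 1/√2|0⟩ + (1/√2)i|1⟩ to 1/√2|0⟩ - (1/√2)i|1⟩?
Z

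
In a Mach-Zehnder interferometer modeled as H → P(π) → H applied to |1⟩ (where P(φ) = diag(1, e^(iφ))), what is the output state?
|0⟩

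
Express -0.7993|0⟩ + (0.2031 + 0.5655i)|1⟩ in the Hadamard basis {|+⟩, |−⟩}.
(-0.4216 + 0.3999i)|+⟩ + (-0.7088 - 0.3999i)|−⟩

With |ψ⟩ = α|0⟩ + β|1⟩, the Hadamard-basis coefficients are ⟨+|ψ⟩ = (α + β)/√2 and ⟨−|ψ⟩ = (α − β)/√2.
Here α = -0.7993, β = (0.2031 + 0.5655i): (α + β)/√2 = (-0.4216 + 0.3999i), (α − β)/√2 = (-0.7088 - 0.3999i).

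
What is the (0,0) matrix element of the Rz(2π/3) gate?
(1/2 - 0.866i)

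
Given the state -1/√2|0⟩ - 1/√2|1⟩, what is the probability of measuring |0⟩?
1/2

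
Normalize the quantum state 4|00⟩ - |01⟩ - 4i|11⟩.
0.6963|00⟩ - 0.1741|01⟩ - 0.6963i|11⟩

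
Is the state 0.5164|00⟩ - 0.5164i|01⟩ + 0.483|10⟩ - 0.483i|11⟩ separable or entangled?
Separable

Writing the state as a|00⟩ + b|01⟩ + c|10⟩ + d|11⟩, it is a product state iff ad − bc = 0.
Here (a, b, c, d) = (0.5164, -0.5164i, 0.483, -0.483i): ad − bc = (0.5164)(-0.483i) − (-0.5164i)(0.483) = 0, so the state is separable.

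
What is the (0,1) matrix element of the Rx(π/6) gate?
-0.2588i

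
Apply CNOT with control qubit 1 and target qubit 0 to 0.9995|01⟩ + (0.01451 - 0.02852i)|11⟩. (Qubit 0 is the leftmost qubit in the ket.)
(0.01451 - 0.02852i)|01⟩ + 0.9995|11⟩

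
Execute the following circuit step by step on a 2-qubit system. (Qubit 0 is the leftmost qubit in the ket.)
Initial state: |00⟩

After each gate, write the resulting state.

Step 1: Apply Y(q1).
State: i|01⟩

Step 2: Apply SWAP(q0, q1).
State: i|10⟩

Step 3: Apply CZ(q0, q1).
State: i|10⟩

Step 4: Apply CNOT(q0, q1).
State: i|11⟩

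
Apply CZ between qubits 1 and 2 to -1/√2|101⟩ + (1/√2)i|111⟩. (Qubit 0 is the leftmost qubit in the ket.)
-1/√2|101⟩ - (1/√2)i|111⟩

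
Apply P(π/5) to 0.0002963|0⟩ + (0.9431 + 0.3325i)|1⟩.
0.0002963|0⟩ + (0.5675 + 0.8233i)|1⟩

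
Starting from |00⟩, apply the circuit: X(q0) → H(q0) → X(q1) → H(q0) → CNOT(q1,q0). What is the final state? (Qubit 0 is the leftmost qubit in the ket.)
|01⟩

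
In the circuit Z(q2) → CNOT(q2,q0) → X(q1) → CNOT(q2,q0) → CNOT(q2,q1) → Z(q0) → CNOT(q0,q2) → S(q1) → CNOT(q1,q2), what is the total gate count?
9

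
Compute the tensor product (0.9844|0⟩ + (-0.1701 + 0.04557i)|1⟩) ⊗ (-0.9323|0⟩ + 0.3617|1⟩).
-0.9178|00⟩ + 0.3561|01⟩ + (0.1586 - 0.04248i)|10⟩ + (-0.06153 + 0.01648i)|11⟩

amp(|b₁b₂…⟩) = product of the factor amplitudes for bits b₁, b₂, …; only kets whose every factor amplitude is nonzero survive.
|00⟩: (0.9844)(-0.9323) = -0.9178
|01⟩: (0.9844)(0.3617) = 0.3561
|10⟩: (-0.1701 + 0.04557i)(-0.9323) = (0.1586 - 0.04248i)
|11⟩: (-0.1701 + 0.04557i)(0.3617) = (-0.06153 + 0.01648i)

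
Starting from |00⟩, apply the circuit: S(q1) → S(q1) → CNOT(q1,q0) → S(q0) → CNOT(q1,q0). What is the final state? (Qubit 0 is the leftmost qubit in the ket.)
|00⟩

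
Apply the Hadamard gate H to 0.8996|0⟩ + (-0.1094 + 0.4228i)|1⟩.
(0.5588 + 0.299i)|0⟩ + (0.7135 - 0.299i)|1⟩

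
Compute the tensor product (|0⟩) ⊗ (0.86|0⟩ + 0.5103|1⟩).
0.86|00⟩ + 0.5103|01⟩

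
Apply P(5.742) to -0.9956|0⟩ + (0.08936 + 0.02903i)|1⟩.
-0.9956|0⟩ + (0.09155 - 0.02115i)|1⟩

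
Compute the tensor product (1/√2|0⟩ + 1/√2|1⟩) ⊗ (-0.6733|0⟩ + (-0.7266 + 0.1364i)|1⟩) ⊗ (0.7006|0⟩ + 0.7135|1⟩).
-0.3336|000⟩ - 0.3397|001⟩ + (-0.36 + 0.06757i)|010⟩ + (-0.3666 + 0.06882i)|011⟩ - 0.3336|100⟩ - 0.3397|101⟩ + (-0.36 + 0.06757i)|110⟩ + (-0.3666 + 0.06882i)|111⟩

amp(|b₁b₂…⟩) = product of the factor amplitudes for bits b₁, b₂, …; only kets whose every factor amplitude is nonzero survive.
|000⟩: (1/√2)(-0.6733)(0.7006) = -0.3336
|001⟩: (1/√2)(-0.6733)(0.7135) = -0.3397
|010⟩: (1/√2)(-0.7266 + 0.1364i)(0.7006) = (-0.36 + 0.06757i)
|011⟩: (1/√2)(-0.7266 + 0.1364i)(0.7135) = (-0.3666 + 0.06882i)
|100⟩: (1/√2)(-0.6733)(0.7006) = -0.3336
|101⟩: (1/√2)(-0.6733)(0.7135) = -0.3397
|110⟩: (1/√2)(-0.7266 + 0.1364i)(0.7006) = (-0.36 + 0.06757i)
|111⟩: (1/√2)(-0.7266 + 0.1364i)(0.7135) = (-0.3666 + 0.06882i)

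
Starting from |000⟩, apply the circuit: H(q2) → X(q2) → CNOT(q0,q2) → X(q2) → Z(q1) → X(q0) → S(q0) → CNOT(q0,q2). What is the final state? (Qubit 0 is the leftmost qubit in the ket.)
(1/√2)i|100⟩ + (1/√2)i|101⟩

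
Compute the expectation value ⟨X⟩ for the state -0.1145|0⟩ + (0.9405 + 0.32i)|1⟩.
-0.2154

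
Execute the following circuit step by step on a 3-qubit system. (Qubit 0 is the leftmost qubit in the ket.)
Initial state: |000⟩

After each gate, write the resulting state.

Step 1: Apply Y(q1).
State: i|010⟩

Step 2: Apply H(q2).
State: (1/√2)i|010⟩ + (1/√2)i|011⟩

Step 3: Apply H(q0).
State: (1/2)i|010⟩ + (1/2)i|011⟩ + (1/2)i|110⟩ + (1/2)i|111⟩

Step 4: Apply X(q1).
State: (1/2)i|000⟩ + (1/2)i|001⟩ + (1/2)i|100⟩ + (1/2)i|101⟩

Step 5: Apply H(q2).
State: (1/√2)i|000⟩ + (1/√2)i|100⟩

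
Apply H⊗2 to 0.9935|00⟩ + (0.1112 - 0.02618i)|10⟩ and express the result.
(0.5524 - 0.01309i)|00⟩ + (0.5524 - 0.01309i)|01⟩ + (0.4412 + 0.01309i)|10⟩ + (0.4412 + 0.01309i)|11⟩

H⊗2 gives amp(|y⟩) = (1/2) Σ_x (−1)^(x·y) amp(|x⟩), where x·y is the number of positions in which both x and y have a 1.
|00⟩: (0.9935 + (0.1112 - 0.02618i))/2 = (0.5524 - 0.01309i)
|01⟩: (0.9935 + (0.1112 - 0.02618i))/2 = (0.5524 - 0.01309i)
|10⟩: (0.9935 - (0.1112 - 0.02618i))/2 = (0.4412 + 0.01309i)
|11⟩: (0.9935 - (0.1112 - 0.02618i))/2 = (0.4412 + 0.01309i)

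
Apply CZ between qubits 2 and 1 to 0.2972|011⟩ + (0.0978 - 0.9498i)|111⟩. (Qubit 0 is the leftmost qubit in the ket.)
-0.2972|011⟩ + (-0.0978 + 0.9498i)|111⟩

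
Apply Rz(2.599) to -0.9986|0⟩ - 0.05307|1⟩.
(-0.2676 + 0.9621i)|0⟩ + (-0.01422 - 0.05113i)|1⟩

Rz(2.599) = [[e^(−iθ/2), 0], [0, e^(iθ/2)]] with e^(±iθ/2) = cos(θ/2) ± i·sin(θ/2); θ = 2.599, cos(θ/2) ≈ 0.267981, sin(θ/2) ≈ 0.963424.
With a = amp(|0⟩) = -0.9986 and b = amp(|1⟩) = -0.05307:
new amp(|0⟩) = (0.267981 - 0.963424i)·a = (-0.2676 + 0.9621i)
new amp(|1⟩) = (0.267981 + 0.963424i)·b = (-0.01422 - 0.05113i)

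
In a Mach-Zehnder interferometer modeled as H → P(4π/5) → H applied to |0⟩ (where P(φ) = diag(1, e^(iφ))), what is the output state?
(0.09549 + 0.2939i)|0⟩ + (0.9045 - 0.2939i)|1⟩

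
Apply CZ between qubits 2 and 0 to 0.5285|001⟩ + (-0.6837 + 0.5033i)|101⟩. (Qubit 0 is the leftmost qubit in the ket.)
0.5285|001⟩ + (0.6837 - 0.5033i)|101⟩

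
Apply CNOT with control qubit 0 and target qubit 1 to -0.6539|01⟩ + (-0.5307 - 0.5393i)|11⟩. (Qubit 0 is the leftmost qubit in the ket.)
-0.6539|01⟩ + (-0.5307 - 0.5393i)|10⟩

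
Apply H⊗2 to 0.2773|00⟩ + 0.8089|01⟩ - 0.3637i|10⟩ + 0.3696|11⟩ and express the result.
(0.7279 - 0.1819i)|00⟩ + (-0.4506 - 0.1819i)|01⟩ + (0.3583 + 0.1819i)|10⟩ + (-0.081 + 0.1819i)|11⟩

H⊗2 gives amp(|y⟩) = (1/2) Σ_x (−1)^(x·y) amp(|x⟩), where x·y is the number of positions in which both x and y have a 1.
|00⟩: (0.2773 + 0.8089 - 0.3637i + 0.3696)/2 = (0.7279 - 0.1819i)
|01⟩: (0.2773 - 0.8089 - 0.3637i - 0.3696)/2 = (-0.4506 - 0.1819i)
|10⟩: (0.2773 + 0.8089 + 0.3637i - 0.3696)/2 = (0.3583 + 0.1819i)
|11⟩: (0.2773 - 0.8089 + 0.3637i + 0.3696)/2 = (-0.081 + 0.1819i)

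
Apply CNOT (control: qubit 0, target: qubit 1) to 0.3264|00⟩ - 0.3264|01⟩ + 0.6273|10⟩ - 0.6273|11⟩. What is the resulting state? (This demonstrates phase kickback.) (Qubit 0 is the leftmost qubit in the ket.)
0.3264|00⟩ - 0.3264|01⟩ - 0.6273|10⟩ + 0.6273|11⟩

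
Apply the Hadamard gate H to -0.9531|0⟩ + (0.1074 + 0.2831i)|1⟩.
(-0.598 + 0.2002i)|0⟩ + (-0.7499 - 0.2002i)|1⟩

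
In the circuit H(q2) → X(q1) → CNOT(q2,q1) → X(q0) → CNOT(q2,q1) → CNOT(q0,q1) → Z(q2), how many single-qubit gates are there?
4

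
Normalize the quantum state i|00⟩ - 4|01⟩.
0.2425i|00⟩ - 0.9701|01⟩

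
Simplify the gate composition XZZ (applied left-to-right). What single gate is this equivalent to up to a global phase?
X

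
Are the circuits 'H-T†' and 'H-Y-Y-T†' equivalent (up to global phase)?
Yes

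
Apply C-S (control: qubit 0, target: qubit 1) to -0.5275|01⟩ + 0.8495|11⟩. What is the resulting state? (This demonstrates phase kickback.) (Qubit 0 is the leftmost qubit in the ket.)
-0.5275|01⟩ + 0.8495i|11⟩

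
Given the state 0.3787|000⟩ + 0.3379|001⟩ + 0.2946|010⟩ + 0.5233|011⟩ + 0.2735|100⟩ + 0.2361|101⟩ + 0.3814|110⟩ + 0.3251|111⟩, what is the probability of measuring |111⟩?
0.1057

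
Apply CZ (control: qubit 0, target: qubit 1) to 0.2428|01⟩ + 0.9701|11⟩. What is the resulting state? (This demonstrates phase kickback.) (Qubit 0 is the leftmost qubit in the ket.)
0.2428|01⟩ - 0.9701|11⟩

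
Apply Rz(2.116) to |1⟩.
(0.4906 + 0.8714i)|1⟩

Rz(2.116) = [[e^(−iθ/2), 0], [0, e^(iθ/2)]] with e^(±iθ/2) = cos(θ/2) ± i·sin(θ/2); θ = 2.116, cos(θ/2) ≈ 0.490616, sin(θ/2) ≈ 0.871376.
With a = amp(|0⟩) = 0 and b = amp(|1⟩) = 1:
new amp(|0⟩) = (0.490616 - 0.871376i)·a = 0
new amp(|1⟩) = (0.490616 + 0.871376i)·b = (0.4906 + 0.8714i)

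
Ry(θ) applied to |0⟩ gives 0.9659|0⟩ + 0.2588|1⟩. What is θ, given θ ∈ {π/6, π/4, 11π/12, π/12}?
π/6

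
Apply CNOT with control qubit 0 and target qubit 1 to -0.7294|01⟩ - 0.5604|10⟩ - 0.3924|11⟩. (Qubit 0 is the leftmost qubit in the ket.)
-0.7294|01⟩ - 0.3924|10⟩ - 0.5604|11⟩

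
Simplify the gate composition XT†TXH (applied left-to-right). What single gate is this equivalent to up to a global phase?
H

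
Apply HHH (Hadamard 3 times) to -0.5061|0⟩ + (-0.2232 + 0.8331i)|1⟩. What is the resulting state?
(-0.5157 + 0.5891i)|0⟩ + (-0.2 - 0.5891i)|1⟩

H² = I, so H^3 = H: a single Hadamard. With (a, b) = (-0.5061, (-0.2232 + 0.8331i)), H gives ((a + b)/√2, (a − b)/√2) = ((-0.5157 + 0.5891i), (-0.2 - 0.5891i)).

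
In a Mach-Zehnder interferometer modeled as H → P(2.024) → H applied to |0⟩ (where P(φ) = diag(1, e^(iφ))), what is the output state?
(0.2811 + 0.4495i)|0⟩ + (0.7189 - 0.4495i)|1⟩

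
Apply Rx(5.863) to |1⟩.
-0.2086i|0⟩ - 0.978|1⟩

Rx(5.863) = [[cos(θ/2), −i·sin(θ/2)], [−i·sin(θ/2), cos(θ/2)]]; θ = 5.863, cos(θ/2) ≈ -0.978012, sin(θ/2) ≈ 0.208551.
With a = amp(|0⟩) = 0 and b = amp(|1⟩) = 1:
new amp(|0⟩) = (-0.978012)·a + (-0.208551i)·b = -0.2086i
new amp(|1⟩) = (-0.208551i)·a + (-0.978012)·b = -0.978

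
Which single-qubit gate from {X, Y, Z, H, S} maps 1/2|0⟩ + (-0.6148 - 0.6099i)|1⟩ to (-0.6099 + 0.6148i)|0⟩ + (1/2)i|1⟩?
Y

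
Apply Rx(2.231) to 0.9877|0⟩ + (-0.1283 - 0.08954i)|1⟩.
(0.3539 + 0.1152i)|0⟩ + (-0.05642 - 0.9265i)|1⟩

Rx(2.231) = [[cos(θ/2), −i·sin(θ/2)], [−i·sin(θ/2), cos(θ/2)]]; θ = 2.231, cos(θ/2) ≈ 0.439728, sin(θ/2) ≈ 0.898131.
With a = amp(|0⟩) = 0.9877 and b = amp(|1⟩) = (-0.1283 - 0.08954i):
new amp(|0⟩) = (0.439728)·a + (-0.898131i)·b = (0.3539 + 0.1152i)
new amp(|1⟩) = (-0.898131i)·a + (0.439728)·b = (-0.05642 - 0.9265i)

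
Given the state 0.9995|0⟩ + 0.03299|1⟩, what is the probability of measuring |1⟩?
0.001088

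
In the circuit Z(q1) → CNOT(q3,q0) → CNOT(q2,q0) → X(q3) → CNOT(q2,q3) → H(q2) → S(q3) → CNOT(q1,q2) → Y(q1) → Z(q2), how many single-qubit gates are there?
6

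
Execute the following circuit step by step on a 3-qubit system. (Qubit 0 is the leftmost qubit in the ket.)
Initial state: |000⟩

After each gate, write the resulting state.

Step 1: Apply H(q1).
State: 1/√2|000⟩ + 1/√2|010⟩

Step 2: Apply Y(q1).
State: -(1/√2)i|000⟩ + (1/√2)i|010⟩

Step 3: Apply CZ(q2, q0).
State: -(1/√2)i|000⟩ + (1/√2)i|010⟩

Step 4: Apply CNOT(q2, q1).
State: -(1/√2)i|000⟩ + (1/√2)i|010⟩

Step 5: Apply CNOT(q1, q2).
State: -(1/√2)i|000⟩ + (1/√2)i|011⟩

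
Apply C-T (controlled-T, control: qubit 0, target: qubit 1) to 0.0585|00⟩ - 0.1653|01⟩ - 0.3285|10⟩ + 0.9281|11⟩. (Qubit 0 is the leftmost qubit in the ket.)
0.0585|00⟩ - 0.1653|01⟩ - 0.3285|10⟩ + (0.6563 + 0.6563i)|11⟩

C-T leaves the control-|0⟩ kets |00⟩, |01⟩ unchanged and applies T to qubit 1 on the control-|1⟩ pair (|10⟩, |11⟩).
T = [[1, 0], [0, (1/√2 + (1/√2)i)]].
With a = amp(|10⟩) = -0.3285 and b = amp(|11⟩) = 0.9281:
new amp(|10⟩) = (1)·a = -0.3285
new amp(|11⟩) = (1/√2 + (1/√2)i)·b = (0.6563 + 0.6563i)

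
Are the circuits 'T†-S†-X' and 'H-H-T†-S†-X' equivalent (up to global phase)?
Yes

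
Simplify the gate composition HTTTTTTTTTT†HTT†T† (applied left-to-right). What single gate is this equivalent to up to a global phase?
T†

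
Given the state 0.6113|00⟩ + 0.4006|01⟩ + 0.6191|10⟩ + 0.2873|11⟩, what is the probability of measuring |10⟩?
0.3833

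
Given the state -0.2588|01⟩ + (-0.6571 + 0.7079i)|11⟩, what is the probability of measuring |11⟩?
0.9329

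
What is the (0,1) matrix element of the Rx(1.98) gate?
-0.836i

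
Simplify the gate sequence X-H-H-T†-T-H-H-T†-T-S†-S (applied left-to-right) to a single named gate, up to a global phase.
X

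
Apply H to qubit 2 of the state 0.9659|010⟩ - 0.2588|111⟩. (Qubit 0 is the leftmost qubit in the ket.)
0.683|010⟩ + 0.683|011⟩ - 0.183|110⟩ + 0.183|111⟩

H on qubit 2 mixes each pair of kets that differ only in qubit 2: amplitudes (a, b) of (|…0…⟩, |…1…⟩) become ((a + b)/√2, (a − b)/√2). Kets absent from the input have amplitude 0.
(|010⟩, |011⟩): (a, b) = (0.9659, 0) → (0.683, 0.683)
(|110⟩, |111⟩): (a, b) = (0, -0.2588) → (-0.183, 0.183)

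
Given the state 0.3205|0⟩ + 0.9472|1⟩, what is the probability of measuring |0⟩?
0.1027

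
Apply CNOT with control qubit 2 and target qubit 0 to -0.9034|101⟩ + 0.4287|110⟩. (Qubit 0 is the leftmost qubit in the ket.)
-0.9034|001⟩ + 0.4287|110⟩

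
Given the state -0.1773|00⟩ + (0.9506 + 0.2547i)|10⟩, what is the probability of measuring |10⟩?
0.9685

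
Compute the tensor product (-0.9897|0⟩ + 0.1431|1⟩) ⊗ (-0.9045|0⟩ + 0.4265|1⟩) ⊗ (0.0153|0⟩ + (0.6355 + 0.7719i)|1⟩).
0.0137|000⟩ + (0.5689 + 0.691i)|001⟩ - 0.006458|010⟩ + (-0.2682 - 0.3258i)|011⟩ - 0.00198|100⟩ + (-0.08226 - 0.09991i)|101⟩ + 0.0009338|110⟩ + (0.03879 + 0.04711i)|111⟩

amp(|b₁b₂…⟩) = product of the factor amplitudes for bits b₁, b₂, …; only kets whose every factor amplitude is nonzero survive.
|000⟩: (-0.9897)(-0.9045)(0.0153) = 0.0137
|001⟩: (-0.9897)(-0.9045)(0.6355 + 0.7719i) = (0.5689 + 0.691i)
|010⟩: (-0.9897)(0.4265)(0.0153) = -0.006458
|011⟩: (-0.9897)(0.4265)(0.6355 + 0.7719i) = (-0.2682 - 0.3258i)
|100⟩: (0.1431)(-0.9045)(0.0153) = -0.00198
|101⟩: (0.1431)(-0.9045)(0.6355 + 0.7719i) = (-0.08226 - 0.09991i)
|110⟩: (0.1431)(0.4265)(0.0153) = 0.0009338
|111⟩: (0.1431)(0.4265)(0.6355 + 0.7719i) = (0.03879 + 0.04711i)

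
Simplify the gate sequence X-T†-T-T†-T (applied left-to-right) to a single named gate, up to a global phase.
X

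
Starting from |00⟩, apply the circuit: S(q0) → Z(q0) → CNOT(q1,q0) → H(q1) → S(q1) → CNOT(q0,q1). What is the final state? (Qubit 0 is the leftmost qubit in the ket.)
1/√2|00⟩ + (1/√2)i|01⟩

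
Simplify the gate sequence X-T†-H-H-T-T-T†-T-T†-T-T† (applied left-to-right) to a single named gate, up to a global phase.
X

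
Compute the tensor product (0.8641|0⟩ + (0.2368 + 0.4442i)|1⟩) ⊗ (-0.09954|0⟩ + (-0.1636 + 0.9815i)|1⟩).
-0.08601|00⟩ + (-0.1414 + 0.8481i)|01⟩ + (-0.02357 - 0.04422i)|10⟩ + (-0.4747 + 0.1597i)|11⟩

amp(|b₁b₂…⟩) = product of the factor amplitudes for bits b₁, b₂, …; only kets whose every factor amplitude is nonzero survive.
|00⟩: (0.8641)(-0.09954) = -0.08601
|01⟩: (0.8641)(-0.1636 + 0.9815i) = (-0.1414 + 0.8481i)
|10⟩: (0.2368 + 0.4442i)(-0.09954) = (-0.02357 - 0.04422i)
|11⟩: (0.2368 + 0.4442i)(-0.1636 + 0.9815i) = (-0.4747 + 0.1597i)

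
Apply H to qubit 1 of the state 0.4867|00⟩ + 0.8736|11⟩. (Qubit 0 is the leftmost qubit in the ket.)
0.3441|00⟩ + 0.3441|01⟩ + 0.6177|10⟩ - 0.6177|11⟩

H on qubit 1 mixes each pair of kets that differ only in qubit 1: amplitudes (a, b) of (|…0…⟩, |…1…⟩) become ((a + b)/√2, (a − b)/√2). Kets absent from the input have amplitude 0.
(|00⟩, |01⟩): (a, b) = (0.4867, 0) → (0.3441, 0.3441)
(|10⟩, |11⟩): (a, b) = (0, 0.8736) → (0.6177, -0.6177)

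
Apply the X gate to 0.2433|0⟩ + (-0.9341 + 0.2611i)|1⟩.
(-0.9341 + 0.2611i)|0⟩ + 0.2433|1⟩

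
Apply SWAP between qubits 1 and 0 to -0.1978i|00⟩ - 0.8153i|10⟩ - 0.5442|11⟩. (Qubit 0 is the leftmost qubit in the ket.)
-0.1978i|00⟩ - 0.8153i|01⟩ - 0.5442|11⟩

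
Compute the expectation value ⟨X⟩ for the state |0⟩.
0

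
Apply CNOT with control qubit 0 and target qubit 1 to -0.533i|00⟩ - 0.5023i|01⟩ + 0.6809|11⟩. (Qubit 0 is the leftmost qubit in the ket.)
-0.533i|00⟩ - 0.5023i|01⟩ + 0.6809|10⟩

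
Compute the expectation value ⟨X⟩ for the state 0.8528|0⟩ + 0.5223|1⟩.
0.8908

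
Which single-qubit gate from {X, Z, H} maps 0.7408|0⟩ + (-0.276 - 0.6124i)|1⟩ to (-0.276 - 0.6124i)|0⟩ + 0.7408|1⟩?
X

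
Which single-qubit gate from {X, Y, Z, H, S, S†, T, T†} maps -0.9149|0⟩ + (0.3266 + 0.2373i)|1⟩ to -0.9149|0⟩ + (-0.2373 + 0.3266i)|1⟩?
S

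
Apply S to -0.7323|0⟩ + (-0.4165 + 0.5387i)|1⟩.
-0.7323|0⟩ + (-0.5387 - 0.4165i)|1⟩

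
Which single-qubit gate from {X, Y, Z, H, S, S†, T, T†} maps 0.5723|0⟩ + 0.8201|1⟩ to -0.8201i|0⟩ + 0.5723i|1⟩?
Y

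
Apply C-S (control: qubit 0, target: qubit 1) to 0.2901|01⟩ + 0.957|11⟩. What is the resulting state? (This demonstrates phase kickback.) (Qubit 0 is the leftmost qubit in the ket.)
0.2901|01⟩ + 0.957i|11⟩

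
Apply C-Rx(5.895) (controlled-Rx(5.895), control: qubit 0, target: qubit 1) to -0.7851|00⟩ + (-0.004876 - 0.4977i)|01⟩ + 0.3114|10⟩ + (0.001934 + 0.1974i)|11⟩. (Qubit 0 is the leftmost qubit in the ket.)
-0.7851|00⟩ + (-0.004876 - 0.4977i)|01⟩ + (-0.2675 - 0.000373i)|10⟩ + (-0.001898 - 0.2538i)|11⟩

C-Rx(5.895) leaves the control-|0⟩ kets |00⟩, |01⟩ unchanged and applies Rx(5.895) to qubit 1 on the control-|1⟩ pair (|10⟩, |11⟩).
Rx(5.895) = [[cos(θ/2), −i·sin(θ/2)], [−i·sin(θ/2), cos(θ/2)]]; θ = 5.895, cos(θ/2) ≈ -0.981223, sin(θ/2) ≈ 0.192876.
With a = amp(|10⟩) = 0.3114 and b = amp(|11⟩) = (0.001934 + 0.1974i):
new amp(|10⟩) = (-0.981223)·a + (-0.192876i)·b = (-0.2675 - 0.000373i)
new amp(|11⟩) = (-0.192876i)·a + (-0.981223)·b = (-0.001898 - 0.2538i)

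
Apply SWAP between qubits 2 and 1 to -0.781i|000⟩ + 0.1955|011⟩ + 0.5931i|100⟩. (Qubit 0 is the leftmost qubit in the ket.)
-0.781i|000⟩ + 0.1955|011⟩ + 0.5931i|100⟩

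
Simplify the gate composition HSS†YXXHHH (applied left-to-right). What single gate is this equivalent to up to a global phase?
Y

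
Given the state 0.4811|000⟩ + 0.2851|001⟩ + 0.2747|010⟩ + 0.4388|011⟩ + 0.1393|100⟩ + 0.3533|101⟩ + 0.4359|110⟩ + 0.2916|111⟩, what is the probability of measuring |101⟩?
0.1248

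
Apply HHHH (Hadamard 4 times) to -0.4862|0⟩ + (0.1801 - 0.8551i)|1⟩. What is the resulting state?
-0.4862|0⟩ + (0.1801 - 0.8551i)|1⟩

H² = I, so an even number of Hadamards cancels: H^4 = I and the state is unchanged.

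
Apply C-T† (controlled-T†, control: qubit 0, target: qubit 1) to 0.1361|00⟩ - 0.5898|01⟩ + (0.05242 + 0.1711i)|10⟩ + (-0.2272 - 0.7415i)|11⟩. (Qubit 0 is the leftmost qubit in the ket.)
0.1361|00⟩ - 0.5898|01⟩ + (0.05242 + 0.1711i)|10⟩ + (-0.685 - 0.3637i)|11⟩

C-T† leaves the control-|0⟩ kets |00⟩, |01⟩ unchanged and applies T† to qubit 1 on the control-|1⟩ pair (|10⟩, |11⟩).
T† = [[1, 0], [0, (1/√2 - (1/√2)i)]].
With a = amp(|10⟩) = (0.05242 + 0.1711i) and b = amp(|11⟩) = (-0.2272 - 0.7415i):
new amp(|10⟩) = (1)·a = (0.05242 + 0.1711i)
new amp(|11⟩) = (1/√2 - (1/√2)i)·b = (-0.685 - 0.3637i)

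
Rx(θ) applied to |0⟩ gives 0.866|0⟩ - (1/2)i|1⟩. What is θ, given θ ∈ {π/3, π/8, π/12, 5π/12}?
π/3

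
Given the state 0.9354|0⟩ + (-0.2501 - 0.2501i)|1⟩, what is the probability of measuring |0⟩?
0.875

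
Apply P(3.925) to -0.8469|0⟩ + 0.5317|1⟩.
-0.8469|0⟩ + (-0.3767 - 0.3752i)|1⟩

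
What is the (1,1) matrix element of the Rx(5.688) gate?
-0.956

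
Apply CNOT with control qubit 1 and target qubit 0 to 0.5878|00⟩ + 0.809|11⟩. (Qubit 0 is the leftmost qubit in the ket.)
0.5878|00⟩ + 0.809|01⟩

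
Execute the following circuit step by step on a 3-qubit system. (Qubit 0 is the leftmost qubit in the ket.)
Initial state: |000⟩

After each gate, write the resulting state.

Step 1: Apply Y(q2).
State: i|001⟩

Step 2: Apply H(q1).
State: (1/√2)i|001⟩ + (1/√2)i|011⟩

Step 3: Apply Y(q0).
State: -1/√2|101⟩ - 1/√2|111⟩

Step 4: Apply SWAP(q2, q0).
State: -1/√2|101⟩ - 1/√2|111⟩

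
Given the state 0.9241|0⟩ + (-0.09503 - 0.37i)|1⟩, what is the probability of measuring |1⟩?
0.1459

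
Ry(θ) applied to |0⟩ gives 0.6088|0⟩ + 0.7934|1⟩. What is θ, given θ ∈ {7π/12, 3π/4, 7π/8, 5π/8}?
7π/12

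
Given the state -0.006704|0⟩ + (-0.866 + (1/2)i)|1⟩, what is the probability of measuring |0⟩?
0.00004494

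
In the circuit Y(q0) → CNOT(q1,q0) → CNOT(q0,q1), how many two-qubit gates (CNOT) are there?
2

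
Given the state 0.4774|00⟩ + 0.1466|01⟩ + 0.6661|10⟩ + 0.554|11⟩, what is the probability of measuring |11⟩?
0.3069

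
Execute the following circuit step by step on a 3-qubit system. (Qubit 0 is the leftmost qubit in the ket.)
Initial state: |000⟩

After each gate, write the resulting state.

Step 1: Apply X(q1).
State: |010⟩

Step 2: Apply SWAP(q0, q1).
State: |100⟩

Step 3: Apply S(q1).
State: |100⟩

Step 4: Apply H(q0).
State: 1/√2|000⟩ - 1/√2|100⟩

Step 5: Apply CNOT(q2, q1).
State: 1/√2|000⟩ - 1/√2|100⟩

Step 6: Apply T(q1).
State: 1/√2|000⟩ - 1/√2|100⟩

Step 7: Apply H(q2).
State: 1/2|000⟩ + 1/2|001⟩ - 1/2|100⟩ - 1/2|101⟩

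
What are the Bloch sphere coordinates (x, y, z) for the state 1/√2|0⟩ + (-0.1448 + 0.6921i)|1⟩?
(-0.2048, 0.9788, 0.00003055)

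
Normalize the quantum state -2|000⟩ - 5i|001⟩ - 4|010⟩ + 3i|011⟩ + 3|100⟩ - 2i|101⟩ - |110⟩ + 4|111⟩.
-0.2182|000⟩ - 0.5455i|001⟩ - 0.4364|010⟩ + 0.3273i|011⟩ + 0.3273|100⟩ - 0.2182i|101⟩ - 0.1091|110⟩ + 0.4364|111⟩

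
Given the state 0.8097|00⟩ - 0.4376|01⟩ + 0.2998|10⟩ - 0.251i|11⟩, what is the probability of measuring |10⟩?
0.08988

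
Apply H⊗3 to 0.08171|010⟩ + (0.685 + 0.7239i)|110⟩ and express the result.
(0.2711 + 0.2559i)|000⟩ + (0.2711 + 0.2559i)|001⟩ + (-0.2711 - 0.2559i)|010⟩ + (-0.2711 - 0.2559i)|011⟩ + (-0.2133 - 0.2559i)|100⟩ + (-0.2133 - 0.2559i)|101⟩ + (0.2133 + 0.2559i)|110⟩ + (0.2133 + 0.2559i)|111⟩

H⊗3 gives amp(|y⟩) = (1/2√2) Σ_x (−1)^(x·y) amp(|x⟩), where x·y is the number of positions in which both x and y have a 1.
|000⟩: (0.08171 + (0.685 + 0.7239i))/(2√2) = (0.2711 + 0.2559i)
|001⟩: (0.08171 + (0.685 + 0.7239i))/(2√2) = (0.2711 + 0.2559i)
|010⟩: (-0.08171 - (0.685 + 0.7239i))/(2√2) = (-0.2711 - 0.2559i)
|011⟩: (-0.08171 - (0.685 + 0.7239i))/(2√2) = (-0.2711 - 0.2559i)
|100⟩: (0.08171 - (0.685 + 0.7239i))/(2√2) = (-0.2133 - 0.2559i)
|101⟩: (0.08171 - (0.685 + 0.7239i))/(2√2) = (-0.2133 - 0.2559i)
|110⟩: (-0.08171 + (0.685 + 0.7239i))/(2√2) = (0.2133 + 0.2559i)
|111⟩: (-0.08171 + (0.685 + 0.7239i))/(2√2) = (0.2133 + 0.2559i)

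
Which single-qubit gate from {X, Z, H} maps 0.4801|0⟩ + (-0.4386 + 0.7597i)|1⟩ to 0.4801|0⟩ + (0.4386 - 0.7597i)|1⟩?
Z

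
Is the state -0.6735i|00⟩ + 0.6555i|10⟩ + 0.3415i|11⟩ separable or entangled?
Entangled

Writing the state as a|00⟩ + b|01⟩ + c|10⟩ + d|11⟩, it is a product state iff ad − bc = 0.
Here (a, b, c, d) = (-0.6735i, 0, 0.6555i, 0.3415i): ad − bc = (-0.6735i)(0.3415i) − (0)(0.6555i) = 0.23 ≠ 0, so the state is entangled.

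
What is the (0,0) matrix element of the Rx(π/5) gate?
0.9511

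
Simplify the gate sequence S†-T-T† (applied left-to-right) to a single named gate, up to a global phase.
S†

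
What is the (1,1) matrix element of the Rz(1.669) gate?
(0.6715 + 0.741i)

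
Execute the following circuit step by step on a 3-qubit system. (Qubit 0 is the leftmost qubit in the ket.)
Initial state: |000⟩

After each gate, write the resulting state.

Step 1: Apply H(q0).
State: 1/√2|000⟩ + 1/√2|100⟩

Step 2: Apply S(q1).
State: 1/√2|000⟩ + 1/√2|100⟩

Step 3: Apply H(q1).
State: 1/2|000⟩ + 1/2|010⟩ + 1/2|100⟩ + 1/2|110⟩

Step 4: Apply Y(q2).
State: (1/2)i|001⟩ + (1/2)i|011⟩ + (1/2)i|101⟩ + (1/2)i|111⟩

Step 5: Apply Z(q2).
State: -(1/2)i|001⟩ - (1/2)i|011⟩ - (1/2)i|101⟩ - (1/2)i|111⟩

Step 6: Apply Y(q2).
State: -1/2|000⟩ - 1/2|010⟩ - 1/2|100⟩ - 1/2|110⟩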